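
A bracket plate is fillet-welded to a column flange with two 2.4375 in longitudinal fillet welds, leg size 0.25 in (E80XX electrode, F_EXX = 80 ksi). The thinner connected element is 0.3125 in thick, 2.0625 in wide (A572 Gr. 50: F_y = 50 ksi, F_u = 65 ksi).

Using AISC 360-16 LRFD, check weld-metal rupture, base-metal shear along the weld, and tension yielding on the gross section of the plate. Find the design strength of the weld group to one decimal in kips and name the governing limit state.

Weld metal: throat = 0.707×0.25 = 0.17675 in, L = 2×2.4375 = 4.875 in. φR_n = 0.75 × 0.6 × 80 × 0.17675 × 4.875 = 31.0 kips.
Base metal shear (0.3125 in plate): yield φR_n = 1.0×0.6×50×0.3125×4.875 = 45.7 kips; rupture φR_n = 0.75×0.6×65×0.3125×4.875 = 44.6 kips; take 44.6 kips (rupture).
Tension yield (gross): A_g = 2.0625×0.3125 = 0.64453 in². φR_n = 0.90 × 50 × 0.64453 = 29.0 kips.
Governing: min(31.0, 44.6, 29.0) = 29.0 kips → gross-section yield.

29.0 kips (gross-section yield governs)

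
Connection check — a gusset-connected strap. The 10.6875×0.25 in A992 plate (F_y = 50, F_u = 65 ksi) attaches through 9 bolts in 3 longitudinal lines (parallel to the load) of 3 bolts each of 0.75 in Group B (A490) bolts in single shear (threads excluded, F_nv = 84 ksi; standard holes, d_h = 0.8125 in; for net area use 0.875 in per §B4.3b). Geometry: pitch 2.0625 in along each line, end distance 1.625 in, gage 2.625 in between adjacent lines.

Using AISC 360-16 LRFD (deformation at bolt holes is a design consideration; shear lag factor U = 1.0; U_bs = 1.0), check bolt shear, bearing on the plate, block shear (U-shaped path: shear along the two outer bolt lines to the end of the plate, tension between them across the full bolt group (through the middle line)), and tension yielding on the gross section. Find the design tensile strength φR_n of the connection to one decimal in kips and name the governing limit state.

Bolt shear: A_b = π(0.75)²/4 = 0.44179 in². φR_n = 0.75 × 84 × 0.44179 × 9 × 1 = 250.5 kips.
Bearing (0.25 in plate, F_u = 65 ksi): end bolts L_c = 1.625 − 0.8125/2 = 1.21875, R_n = min(1.2×1.21875×0.25×65, 2.4×0.75×0.25×65) = 23.766 kips/bolt; interior L_c = 2.0625 − 0.8125 = 1.25, R_n = 24.375 kips/bolt. φR_n = 0.75 × (3×23.766 + 6×24.375) = 163.2 kips.
Block shear: shear path 2×[1.625+2×2.0625] = 2×5.75 in, A_gv = 2.875, A_nv = 2×(5.75 − 2.5×0.875)×0.25 = 1.7813 in²; tension across gage: (5.25 − 2×0.875)×0.25 = 0.875 in². R_n = min(0.6×65×1.7813, 0.6×50×2.875) + 1.0×65×0.875 = min(69.471, 86.25) + 56.875 = 126.35 kips. φR_n = 0.75 × 126.35 = 94.8 kips.
Tension yield (gross): A_g = 10.6875×0.25 = 2.6719 in². φR_n = 0.90 × 50 × 2.6719 = 120.2 kips.
Governing: min(250.5, 163.2, 94.8, 120.2) = 94.8 kips → block shear.

94.8 kips (block shear governs)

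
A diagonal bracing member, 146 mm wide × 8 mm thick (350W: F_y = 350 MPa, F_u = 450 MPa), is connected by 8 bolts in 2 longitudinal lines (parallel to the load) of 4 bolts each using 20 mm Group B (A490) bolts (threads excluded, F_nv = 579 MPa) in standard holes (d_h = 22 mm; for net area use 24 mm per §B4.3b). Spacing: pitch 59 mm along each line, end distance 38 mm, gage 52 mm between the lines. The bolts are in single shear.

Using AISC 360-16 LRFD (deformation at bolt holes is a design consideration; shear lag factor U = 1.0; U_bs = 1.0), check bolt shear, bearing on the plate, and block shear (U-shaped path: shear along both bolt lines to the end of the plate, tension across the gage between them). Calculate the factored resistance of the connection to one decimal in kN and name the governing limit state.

Bolt shear: A_b = π(20)²/4 = 314.16 mm². φR_n = 0.75 × 579 × 314.16 × 8 × 1 = 1091.4 kN.
Bearing (8 mm plate, F_u = 450 MPa): end bolts L_c = 38 − 22/2 = 27, R_n = min(1.2×27×8×450, 2.4×20×8×450) = 116.64 kN/bolt; interior L_c = 59 − 22 = 37, R_n = 159.84 kN/bolt. φR_n = 0.75 × (2×116.64 + 6×159.84) = 894.2 kN.
Block shear: shear path 2×[38+3×59] = 2×215 mm, A_gv = 3440, A_nv = 2×(215 − 3.5×24)×8 = 2096 mm²; tension across gage: (52 − 1×24)×8 = 224 mm². R_n = min(0.6×450×2096, 0.6×350×3440) + 1.0×450×224 = min(565.92, 722.4) + 100.8 = 666.72 kN. φR_n = 0.75 × 666.72 = 500.0 kN.
Governing: min(1091.4, 894.2, 500.0) = 500.0 kN → block shear.

500.0 kN (block shear governs)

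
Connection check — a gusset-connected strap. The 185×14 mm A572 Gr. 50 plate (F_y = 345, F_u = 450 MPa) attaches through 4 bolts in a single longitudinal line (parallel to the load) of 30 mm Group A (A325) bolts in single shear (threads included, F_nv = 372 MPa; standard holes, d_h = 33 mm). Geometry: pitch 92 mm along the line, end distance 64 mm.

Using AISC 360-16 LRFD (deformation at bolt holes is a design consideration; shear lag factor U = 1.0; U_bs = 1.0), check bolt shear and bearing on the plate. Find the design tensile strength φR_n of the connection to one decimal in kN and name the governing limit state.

788.9 kN (bolt shear governs)

Bolt shear: A_b = π(30)²/4 = 706.86 mm². φR_n = 0.75 × 372 × 706.86 × 4 × 1 = 788.9 kN.
Bearing (14 mm plate, F_u = 450 MPa): end bolts L_c = 64 − 33/2 = 47.5, R_n = min(1.2×47.5×14×450, 2.4×30×14×450) = 359.1 kN/bolt; interior L_c = 92 − 33 = 59, R_n = 446.04 kN/bolt. φR_n = 0.75 × (1×359.1 + 3×446.04) = 1272.9 kN.
Governing: min(788.9, 1272.9) = 788.9 kN → bolt shear.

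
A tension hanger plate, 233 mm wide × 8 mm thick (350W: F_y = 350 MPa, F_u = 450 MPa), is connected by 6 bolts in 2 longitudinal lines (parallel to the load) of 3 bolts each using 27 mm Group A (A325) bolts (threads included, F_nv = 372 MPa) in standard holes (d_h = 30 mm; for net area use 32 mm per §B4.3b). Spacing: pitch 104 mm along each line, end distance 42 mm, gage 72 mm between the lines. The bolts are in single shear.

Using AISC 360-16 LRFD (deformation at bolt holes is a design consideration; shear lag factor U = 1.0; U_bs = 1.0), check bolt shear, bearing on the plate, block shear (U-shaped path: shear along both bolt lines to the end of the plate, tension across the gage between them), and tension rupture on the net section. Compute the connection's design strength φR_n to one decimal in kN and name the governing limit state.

Bolt shear: A_b = π(27)²/4 = 572.56 mm². φR_n = 0.75 × 372 × 572.56 × 6 × 1 = 958.5 kN.
Bearing (8 mm plate, F_u = 450 MPa): end bolts L_c = 42 − 30/2 = 27, R_n = min(1.2×27×8×450, 2.4×27×8×450) = 116.64 kN/bolt; interior L_c = 104 − 30 = 74, R_n = 233.28 kN/bolt. φR_n = 0.75 × (2×116.64 + 4×233.28) = 874.8 kN.
Block shear: shear path 2×[42+2×104] = 2×250 mm, A_gv = 4000, A_nv = 2×(250 − 2.5×32)×8 = 2720 mm²; tension across gage: (72 − 1×32)×8 = 320 mm². R_n = min(0.6×450×2720, 0.6×350×4000) + 1.0×450×320 = min(734.4, 840) + 144 = 878.4 kN. φR_n = 0.75 × 878.4 = 658.8 kN.
Tension rupture (net): A_n = (233 − 2×32)×8 = 1352 mm² (U = 1.0, A_e = A_n). φR_n = 0.75 × 450 × 1352 = 456.3 kN.
Governing: min(958.5, 874.8, 658.8, 456.3) = 456.3 kN → net-section rupture.

456.3 kN (net-section rupture governs)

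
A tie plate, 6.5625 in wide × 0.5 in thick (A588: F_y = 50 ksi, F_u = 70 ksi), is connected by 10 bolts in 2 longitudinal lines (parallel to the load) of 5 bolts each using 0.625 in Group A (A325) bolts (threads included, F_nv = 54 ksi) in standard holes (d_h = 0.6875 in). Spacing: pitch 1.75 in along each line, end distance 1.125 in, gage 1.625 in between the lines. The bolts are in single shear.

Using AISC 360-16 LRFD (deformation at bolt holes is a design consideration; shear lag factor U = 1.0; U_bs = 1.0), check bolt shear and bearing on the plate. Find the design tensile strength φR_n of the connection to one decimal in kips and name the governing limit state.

Bolt shear: A_b = π(0.625)²/4 = 0.3068 in². φR_n = 0.75 × 54 × 0.3068 × 10 × 1 = 124.3 kips.
Bearing (0.5 in plate, F_u = 70 ksi): end bolts L_c = 1.125 − 0.6875/2 = 0.78125, R_n = min(1.2×0.78125×0.5×70, 2.4×0.625×0.5×70) = 32.813 kips/bolt; interior L_c = 1.75 − 0.6875 = 1.0625, R_n = 44.625 kips/bolt. φR_n = 0.75 × (2×32.813 + 8×44.625) = 317.0 kips.
Governing: min(124.3, 317.0) = 124.3 kips → bolt shear.

124.3 kips (bolt shear governs)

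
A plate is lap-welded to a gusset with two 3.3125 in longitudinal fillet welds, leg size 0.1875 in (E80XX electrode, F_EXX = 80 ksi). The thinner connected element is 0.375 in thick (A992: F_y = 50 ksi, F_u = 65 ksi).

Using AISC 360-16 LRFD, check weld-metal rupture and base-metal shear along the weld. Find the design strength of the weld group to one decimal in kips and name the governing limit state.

31.6 kips (weld metal governs)

Weld metal: throat = 0.707×0.1875 = 0.13256 in, L = 2×3.3125 = 6.625 in. φR_n = 0.75 × 0.6 × 80 × 0.13256 × 6.625 = 31.6 kips.
Base metal shear (0.375 in plate): yield φR_n = 1.0×0.6×50×0.375×6.625 = 74.5 kips; rupture φR_n = 0.75×0.6×65×0.375×6.625 = 72.7 kips; take 72.7 kips (rupture).
Governing: min(31.6, 72.7) = 31.6 kips → weld metal.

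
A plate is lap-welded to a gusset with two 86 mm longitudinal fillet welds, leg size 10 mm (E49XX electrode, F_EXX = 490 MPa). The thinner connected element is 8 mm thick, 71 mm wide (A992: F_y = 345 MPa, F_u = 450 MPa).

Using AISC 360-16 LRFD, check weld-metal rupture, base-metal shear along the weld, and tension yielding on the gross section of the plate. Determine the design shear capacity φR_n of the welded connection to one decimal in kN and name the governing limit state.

176.4 kN (gross-section yield governs)

Weld metal: throat = 0.707×10 = 7.07 mm, L = 2×86 = 172 mm. φR_n = 0.75 × 0.6 × 490 × 7.07 × 172 = 268.1 kN.
Base metal shear (8 mm plate): yield φR_n = 1.0×0.6×345×8×172 = 284.8 kN; rupture φR_n = 0.75×0.6×450×8×172 = 278.6 kN; take 278.6 kN (rupture).
Tension yield (gross): A_g = 71×8 = 568 mm². φR_n = 0.90 × 345 × 568 = 176.4 kN.
Governing: min(268.1, 278.6, 176.4) = 176.4 kN → gross-section yield.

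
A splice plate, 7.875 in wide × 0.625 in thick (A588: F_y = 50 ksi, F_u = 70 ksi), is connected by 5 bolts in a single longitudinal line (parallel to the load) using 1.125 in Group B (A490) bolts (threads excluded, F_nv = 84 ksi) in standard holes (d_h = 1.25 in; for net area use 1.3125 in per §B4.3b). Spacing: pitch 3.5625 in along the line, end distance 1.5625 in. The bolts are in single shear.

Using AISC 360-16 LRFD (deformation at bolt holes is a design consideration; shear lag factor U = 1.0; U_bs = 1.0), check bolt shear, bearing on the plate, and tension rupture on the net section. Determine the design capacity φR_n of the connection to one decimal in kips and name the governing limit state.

Bolt shear: A_b = π(1.125)²/4 = 0.99402 in². φR_n = 0.75 × 84 × 0.99402 × 5 × 1 = 313.1 kips.
Bearing (0.625 in plate, F_u = 70 ksi): end bolts L_c = 1.5625 − 1.25/2 = 0.9375, R_n = min(1.2×0.9375×0.625×70, 2.4×1.125×0.625×70) = 49.219 kips/bolt; interior L_c = 3.5625 − 1.25 = 2.3125, R_n = 118.13 kips/bolt. φR_n = 0.75 × (1×49.219 + 4×118.13) = 391.3 kips.
Tension rupture (net): A_n = (7.875 − 1×1.3125)×0.625 = 4.1016 in² (U = 1.0, A_e = A_n). φR_n = 0.75 × 70 × 4.1016 = 215.3 kips.
Governing: min(313.1, 391.3, 215.3) = 215.3 kips → net-section rupture.

215.3 kips (net-section rupture governs)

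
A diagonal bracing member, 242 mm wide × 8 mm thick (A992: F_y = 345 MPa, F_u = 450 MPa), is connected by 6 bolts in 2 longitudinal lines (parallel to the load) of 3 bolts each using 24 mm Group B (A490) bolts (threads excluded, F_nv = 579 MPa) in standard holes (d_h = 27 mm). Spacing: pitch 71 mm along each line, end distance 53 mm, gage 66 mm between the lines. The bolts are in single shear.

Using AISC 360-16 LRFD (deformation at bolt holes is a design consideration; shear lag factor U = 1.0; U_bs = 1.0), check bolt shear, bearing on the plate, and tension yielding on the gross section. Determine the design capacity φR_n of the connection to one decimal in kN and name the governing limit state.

Bolt shear: A_b = π(24)²/4 = 452.39 mm². φR_n = 0.75 × 579 × 452.39 × 6 × 1 = 1178.7 kN.
Bearing (8 mm plate, F_u = 450 MPa): end bolts L_c = 53 − 27/2 = 39.5, R_n = min(1.2×39.5×8×450, 2.4×24×8×450) = 170.64 kN/bolt; interior L_c = 71 − 27 = 44, R_n = 190.08 kN/bolt. φR_n = 0.75 × (2×170.64 + 4×190.08) = 826.2 kN.
Tension yield (gross): A_g = 242×8 = 1936 mm². φR_n = 0.90 × 345 × 1936 = 601.1 kN.
Governing: min(1178.7, 826.2, 601.1) = 601.1 kN → gross-section yield.

601.1 kN (gross-section yield governs)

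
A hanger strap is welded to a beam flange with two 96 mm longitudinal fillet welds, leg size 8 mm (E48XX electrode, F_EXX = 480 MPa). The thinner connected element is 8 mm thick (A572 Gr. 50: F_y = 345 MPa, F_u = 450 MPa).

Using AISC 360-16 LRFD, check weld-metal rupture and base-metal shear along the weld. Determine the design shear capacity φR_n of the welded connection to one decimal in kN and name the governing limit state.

234.6 kN (weld metal governs)

Weld metal: throat = 0.707×8 = 5.656 mm, L = 2×96 = 192 mm. φR_n = 0.75 × 0.6 × 480 × 5.656 × 192 = 234.6 kN.
Base metal shear (8 mm plate): yield φR_n = 1.0×0.6×345×8×192 = 318.0 kN; rupture φR_n = 0.75×0.6×450×8×192 = 311.0 kN; take 311.0 kN (rupture).
Governing: min(234.6, 311.0) = 234.6 kN → weld metal.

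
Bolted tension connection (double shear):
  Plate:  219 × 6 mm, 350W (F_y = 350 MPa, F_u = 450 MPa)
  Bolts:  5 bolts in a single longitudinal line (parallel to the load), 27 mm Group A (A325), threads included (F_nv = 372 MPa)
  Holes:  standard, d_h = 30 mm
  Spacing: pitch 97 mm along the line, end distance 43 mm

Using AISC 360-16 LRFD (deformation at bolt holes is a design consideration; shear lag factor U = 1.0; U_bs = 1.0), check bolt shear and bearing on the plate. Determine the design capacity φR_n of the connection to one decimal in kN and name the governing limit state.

592.9 kN (bearing governs)

Bolt shear: A_b = π(27)²/4 = 572.56 mm². φR_n = 0.75 × 372 × 572.56 × 5 × 2 = 1597.4 kN.
Bearing (6 mm plate, F_u = 450 MPa): end bolts L_c = 43 − 30/2 = 28, R_n = min(1.2×28×6×450, 2.4×27×6×450) = 90.72 kN/bolt; interior L_c = 97 − 30 = 67, R_n = 174.96 kN/bolt. φR_n = 0.75 × (1×90.72 + 4×174.96) = 592.9 kN.
Governing: min(1597.4, 592.9) = 592.9 kN → bearing.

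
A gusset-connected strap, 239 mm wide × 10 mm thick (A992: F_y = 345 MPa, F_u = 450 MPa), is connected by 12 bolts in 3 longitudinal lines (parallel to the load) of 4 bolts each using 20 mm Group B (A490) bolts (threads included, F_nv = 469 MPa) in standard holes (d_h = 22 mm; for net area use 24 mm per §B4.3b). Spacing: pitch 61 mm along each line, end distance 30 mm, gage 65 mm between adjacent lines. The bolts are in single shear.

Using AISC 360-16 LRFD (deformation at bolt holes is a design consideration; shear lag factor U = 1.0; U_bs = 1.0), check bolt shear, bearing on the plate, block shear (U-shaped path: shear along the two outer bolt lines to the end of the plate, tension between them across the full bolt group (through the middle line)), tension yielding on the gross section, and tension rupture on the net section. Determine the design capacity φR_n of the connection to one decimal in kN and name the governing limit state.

Bolt shear: A_b = π(20)²/4 = 314.16 mm². φR_n = 0.75 × 469 × 314.16 × 12 × 1 = 1326.1 kN.
Bearing (10 mm plate, F_u = 450 MPa): end bolts L_c = 30 − 22/2 = 19, R_n = min(1.2×19×10×450, 2.4×20×10×450) = 102.6 kN/bolt; interior L_c = 61 − 22 = 39, R_n = 210.6 kN/bolt. φR_n = 0.75 × (3×102.6 + 9×210.6) = 1652.4 kN.
Block shear: shear path 2×[30+3×61] = 2×213 mm, A_gv = 4260, A_nv = 2×(213 − 3.5×24)×10 = 2580 mm²; tension across gage: (130 − 2×24)×10 = 820 mm². R_n = min(0.6×450×2580, 0.6×345×4260) + 1.0×450×820 = min(696.6, 881.82) + 369 = 1065.6 kN. φR_n = 0.75 × 1065.6 = 799.2 kN.
Tension yield (gross): A_g = 239×10 = 2390 mm². φR_n = 0.90 × 345 × 2390 = 742.1 kN.
Tension rupture (net): A_n = (239 − 3×24)×10 = 1670 mm² (U = 1.0, A_e = A_n). φR_n = 0.75 × 450 × 1670 = 563.6 kN.
Governing: min(1326.1, 1652.4, 799.2, 742.1, 563.6) = 563.6 kN → net-section rupture.

563.6 kN (net-section rupture governs)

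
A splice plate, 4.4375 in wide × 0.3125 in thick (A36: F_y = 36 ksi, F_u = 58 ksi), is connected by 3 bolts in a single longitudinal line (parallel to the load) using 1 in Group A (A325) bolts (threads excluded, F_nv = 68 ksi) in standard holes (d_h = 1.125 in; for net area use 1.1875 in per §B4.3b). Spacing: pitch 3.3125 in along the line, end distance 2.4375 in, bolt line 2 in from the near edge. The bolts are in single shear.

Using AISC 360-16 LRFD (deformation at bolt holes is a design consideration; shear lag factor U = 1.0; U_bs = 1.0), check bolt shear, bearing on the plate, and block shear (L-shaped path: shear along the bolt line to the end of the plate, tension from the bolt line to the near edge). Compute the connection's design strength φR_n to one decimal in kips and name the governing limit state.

65.0 kips (block shear governs)

Bolt shear: A_b = π(1)²/4 = 0.7854 in². φR_n = 0.75 × 68 × 0.7854 × 3 × 1 = 120.2 kips.
Bearing (0.3125 in plate, F_u = 58 ksi): end bolts L_c = 2.4375 − 1.125/2 = 1.875, R_n = min(1.2×1.875×0.3125×58, 2.4×1×0.3125×58) = 40.781 kips/bolt; interior L_c = 3.3125 − 1.125 = 2.1875, R_n = 43.5 kips/bolt. φR_n = 0.75 × (1×40.781 + 2×43.5) = 95.8 kips.
Block shear: shear path 1×[2.4375+2×3.3125] = 1×9.0625 in, A_gv = 2.832, A_nv = 1×(9.0625 − 2.5×1.1875)×0.3125 = 1.9043 in²; tension to near edge: (2 − 0.5×1.1875)×0.3125 = 0.43945 in². R_n = min(0.6×58×1.9043, 0.6×36×2.832) + 1.0×58×0.43945 = min(66.27, 61.171) + 25.488 = 86.659 kips. φR_n = 0.75 × 86.659 = 65.0 kips.
Governing: min(120.2, 95.8, 65.0) = 65.0 kips → block shear.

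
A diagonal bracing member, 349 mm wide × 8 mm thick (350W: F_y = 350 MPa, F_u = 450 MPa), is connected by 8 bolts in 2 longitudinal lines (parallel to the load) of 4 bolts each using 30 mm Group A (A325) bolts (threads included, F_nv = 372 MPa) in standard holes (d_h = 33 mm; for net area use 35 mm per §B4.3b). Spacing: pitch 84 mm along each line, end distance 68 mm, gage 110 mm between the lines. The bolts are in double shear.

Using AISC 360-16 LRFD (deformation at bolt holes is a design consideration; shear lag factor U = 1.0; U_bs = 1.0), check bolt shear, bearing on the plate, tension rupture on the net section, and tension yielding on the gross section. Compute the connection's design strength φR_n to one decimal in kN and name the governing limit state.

753.3 kN (net-section rupture governs)

Bolt shear: A_b = π(30)²/4 = 706.86 mm². φR_n = 0.75 × 372 × 706.86 × 8 × 2 = 3155.4 kN.
Bearing (8 mm plate, F_u = 450 MPa): end bolts L_c = 68 − 33/2 = 51.5, R_n = min(1.2×51.5×8×450, 2.4×30×8×450) = 222.48 kN/bolt; interior L_c = 84 − 33 = 51, R_n = 220.32 kN/bolt. φR_n = 0.75 × (2×222.48 + 6×220.32) = 1325.2 kN.
Tension rupture (net): A_n = (349 − 2×35)×8 = 2232 mm² (U = 1.0, A_e = A_n). φR_n = 0.75 × 450 × 2232 = 753.3 kN.
Tension yield (gross): A_g = 349×8 = 2792 mm². φR_n = 0.90 × 350 × 2792 = 879.5 kN.
Governing: min(3155.4, 1325.2, 753.3, 879.5) = 753.3 kN → net-section rupture.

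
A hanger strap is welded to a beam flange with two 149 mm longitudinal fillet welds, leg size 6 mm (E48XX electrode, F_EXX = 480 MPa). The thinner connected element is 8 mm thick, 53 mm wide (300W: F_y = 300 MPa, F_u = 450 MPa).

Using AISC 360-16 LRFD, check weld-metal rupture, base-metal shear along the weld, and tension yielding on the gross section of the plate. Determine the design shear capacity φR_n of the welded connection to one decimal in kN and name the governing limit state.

114.5 kN (gross-section yield governs)

Weld metal: throat = 0.707×6 = 4.242 mm, L = 2×149 = 298 mm. φR_n = 0.75 × 0.6 × 480 × 4.242 × 298 = 273.0 kN.
Base metal shear (8 mm plate): yield φR_n = 1.0×0.6×300×8×298 = 429.1 kN; rupture φR_n = 0.75×0.6×450×8×298 = 482.8 kN; take 429.1 kN (yield).
Tension yield (gross): A_g = 53×8 = 424 mm². φR_n = 0.90 × 300 × 424 = 114.5 kN.
Governing: min(273.0, 429.1, 114.5) = 114.5 kN → gross-section yield.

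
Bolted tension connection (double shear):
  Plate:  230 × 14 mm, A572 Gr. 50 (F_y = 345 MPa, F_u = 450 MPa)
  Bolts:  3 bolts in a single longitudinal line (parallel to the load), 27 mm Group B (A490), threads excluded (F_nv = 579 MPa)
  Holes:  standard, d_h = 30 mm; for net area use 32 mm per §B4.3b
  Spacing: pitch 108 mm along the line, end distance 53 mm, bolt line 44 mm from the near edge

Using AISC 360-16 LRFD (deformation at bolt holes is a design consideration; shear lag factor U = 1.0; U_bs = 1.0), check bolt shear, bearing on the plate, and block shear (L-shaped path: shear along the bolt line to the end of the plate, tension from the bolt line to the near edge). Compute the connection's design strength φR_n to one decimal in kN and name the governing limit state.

Bolt shear: A_b = π(27)²/4 = 572.56 mm². φR_n = 0.75 × 579 × 572.56 × 3 × 2 = 1491.8 kN.
Bearing (14 mm plate, F_u = 450 MPa): end bolts L_c = 53 − 30/2 = 38, R_n = min(1.2×38×14×450, 2.4×27×14×450) = 287.28 kN/bolt; interior L_c = 108 − 30 = 78, R_n = 408.24 kN/bolt. φR_n = 0.75 × (1×287.28 + 2×408.24) = 827.8 kN.
Block shear: shear path 1×[53+2×108] = 1×269 mm, A_gv = 3766, A_nv = 1×(269 − 2.5×32)×14 = 2646 mm²; tension to near edge: (44 − 0.5×32)×14 = 392 mm². R_n = min(0.6×450×2646, 0.6×345×3766) + 1.0×450×392 = min(714.42, 779.56) + 176.4 = 890.82 kN. φR_n = 0.75 × 890.82 = 668.1 kN.
Governing: min(1491.8, 827.8, 668.1) = 668.1 kN → block shear.

668.1 kN (block shear governs)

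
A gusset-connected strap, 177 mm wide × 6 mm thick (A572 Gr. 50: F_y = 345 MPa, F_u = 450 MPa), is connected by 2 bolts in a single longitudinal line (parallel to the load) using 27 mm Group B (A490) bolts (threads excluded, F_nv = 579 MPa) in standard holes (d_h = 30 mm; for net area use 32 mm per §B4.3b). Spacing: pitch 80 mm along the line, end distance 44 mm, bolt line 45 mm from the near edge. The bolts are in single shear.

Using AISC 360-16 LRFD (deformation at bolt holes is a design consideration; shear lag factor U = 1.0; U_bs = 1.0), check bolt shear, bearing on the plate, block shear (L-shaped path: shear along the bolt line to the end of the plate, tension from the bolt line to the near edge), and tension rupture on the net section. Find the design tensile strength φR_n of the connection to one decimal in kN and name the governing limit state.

151.1 kN (block shear governs)

Bolt shear: A_b = π(27)²/4 = 572.56 mm². φR_n = 0.75 × 579 × 572.56 × 2 × 1 = 497.3 kN.
Bearing (6 mm plate, F_u = 450 MPa): end bolts L_c = 44 − 30/2 = 29, R_n = min(1.2×29×6×450, 2.4×27×6×450) = 93.96 kN/bolt; interior L_c = 80 − 30 = 50, R_n = 162 kN/bolt. φR_n = 0.75 × (1×93.96 + 1×162) = 192.0 kN.
Block shear: shear path 1×[44+1×80] = 1×124 mm, A_gv = 744, A_nv = 1×(124 − 1.5×32)×6 = 456 mm²; tension to near edge: (45 − 0.5×32)×6 = 174 mm². R_n = min(0.6×450×456, 0.6×345×744) + 1.0×450×174 = min(123.12, 154.01) + 78.3 = 201.42 kN. φR_n = 0.75 × 201.42 = 151.1 kN.
Tension rupture (net): A_n = (177 − 1×32)×6 = 870 mm² (U = 1.0, A_e = A_n). φR_n = 0.75 × 450 × 870 = 293.6 kN.
Governing: min(497.3, 192.0, 151.1, 293.6) = 151.1 kN → block shear.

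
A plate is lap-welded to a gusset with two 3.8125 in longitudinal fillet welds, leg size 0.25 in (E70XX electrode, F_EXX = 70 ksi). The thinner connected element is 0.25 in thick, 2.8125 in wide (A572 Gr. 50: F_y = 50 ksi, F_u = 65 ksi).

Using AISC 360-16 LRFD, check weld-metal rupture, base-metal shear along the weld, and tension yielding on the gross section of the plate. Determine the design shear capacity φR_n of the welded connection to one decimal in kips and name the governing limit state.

31.6 kips (gross-section yield governs)

Weld metal: throat = 0.707×0.25 = 0.17675 in, L = 2×3.8125 = 7.625 in. φR_n = 0.75 × 0.6 × 70 × 0.17675 × 7.625 = 42.5 kips.
Base metal shear (0.25 in plate): yield φR_n = 1.0×0.6×50×0.25×7.625 = 57.2 kips; rupture φR_n = 0.75×0.6×65×0.25×7.625 = 55.8 kips; take 55.8 kips (rupture).
Tension yield (gross): A_g = 2.8125×0.25 = 0.70313 in². φR_n = 0.90 × 50 × 0.70313 = 31.6 kips.
Governing: min(42.5, 55.8, 31.6) = 31.6 kips → gross-section yield.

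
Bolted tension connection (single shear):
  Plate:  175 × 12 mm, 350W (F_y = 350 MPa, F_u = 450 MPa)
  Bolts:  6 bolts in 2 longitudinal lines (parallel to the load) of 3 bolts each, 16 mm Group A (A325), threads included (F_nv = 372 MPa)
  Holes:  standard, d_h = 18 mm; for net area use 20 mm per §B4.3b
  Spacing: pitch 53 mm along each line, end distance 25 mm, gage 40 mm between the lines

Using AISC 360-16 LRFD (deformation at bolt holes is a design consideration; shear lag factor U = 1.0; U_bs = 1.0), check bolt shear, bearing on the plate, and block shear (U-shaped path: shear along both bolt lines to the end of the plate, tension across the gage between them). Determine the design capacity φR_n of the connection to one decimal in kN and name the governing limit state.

336.6 kN (bolt shear governs)

Bolt shear: A_b = π(16)²/4 = 201.06 mm². φR_n = 0.75 × 372 × 201.06 × 6 × 1 = 336.6 kN.
Bearing (12 mm plate, F_u = 450 MPa): end bolts L_c = 25 − 18/2 = 16, R_n = min(1.2×16×12×450, 2.4×16×12×450) = 103.68 kN/bolt; interior L_c = 53 − 18 = 35, R_n = 207.36 kN/bolt. φR_n = 0.75 × (2×103.68 + 4×207.36) = 777.6 kN.
Block shear: shear path 2×[25+2×53] = 2×131 mm, A_gv = 3144, A_nv = 2×(131 − 2.5×20)×12 = 1944 mm²; tension across gage: (40 − 1×20)×12 = 240 mm². R_n = min(0.6×450×1944, 0.6×350×3144) + 1.0×450×240 = min(524.88, 660.24) + 108 = 632.88 kN. φR_n = 0.75 × 632.88 = 474.7 kN.
Governing: min(336.6, 777.6, 474.7) = 336.6 kN → bolt shear.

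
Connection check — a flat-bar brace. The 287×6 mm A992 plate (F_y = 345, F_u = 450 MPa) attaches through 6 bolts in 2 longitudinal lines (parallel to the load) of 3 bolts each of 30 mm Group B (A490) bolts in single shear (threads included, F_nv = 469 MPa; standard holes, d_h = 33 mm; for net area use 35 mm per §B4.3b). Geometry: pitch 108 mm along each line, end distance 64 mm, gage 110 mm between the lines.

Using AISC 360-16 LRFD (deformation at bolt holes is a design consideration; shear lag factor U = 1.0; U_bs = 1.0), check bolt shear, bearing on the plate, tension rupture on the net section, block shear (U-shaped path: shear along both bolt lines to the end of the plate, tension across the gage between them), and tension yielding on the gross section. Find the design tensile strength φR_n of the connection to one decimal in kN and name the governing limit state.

Bolt shear: A_b = π(30)²/4 = 706.86 mm². φR_n = 0.75 × 469 × 706.86 × 6 × 1 = 1491.8 kN.
Bearing (6 mm plate, F_u = 450 MPa): end bolts L_c = 64 − 33/2 = 47.5, R_n = min(1.2×47.5×6×450, 2.4×30×6×450) = 153.9 kN/bolt; interior L_c = 108 − 33 = 75, R_n = 194.4 kN/bolt. φR_n = 0.75 × (2×153.9 + 4×194.4) = 814.1 kN.
Tension rupture (net): A_n = (287 − 2×35)×6 = 1302 mm² (U = 1.0, A_e = A_n). φR_n = 0.75 × 450 × 1302 = 439.4 kN.
Block shear: shear path 2×[64+2×108] = 2×280 mm, A_gv = 3360, A_nv = 2×(280 − 2.5×35)×6 = 2310 mm²; tension across gage: (110 − 1×35)×6 = 450 mm². R_n = min(0.6×450×2310, 0.6×345×3360) + 1.0×450×450 = min(623.7, 695.52) + 202.5 = 826.2 kN. φR_n = 0.75 × 826.2 = 619.7 kN.
Tension yield (gross): A_g = 287×6 = 1722 mm². φR_n = 0.90 × 345 × 1722 = 534.7 kN.
Governing: min(1491.8, 814.1, 439.4, 619.7, 534.7) = 439.4 kN → net-section rupture.

439.4 kN (net-section rupture governs)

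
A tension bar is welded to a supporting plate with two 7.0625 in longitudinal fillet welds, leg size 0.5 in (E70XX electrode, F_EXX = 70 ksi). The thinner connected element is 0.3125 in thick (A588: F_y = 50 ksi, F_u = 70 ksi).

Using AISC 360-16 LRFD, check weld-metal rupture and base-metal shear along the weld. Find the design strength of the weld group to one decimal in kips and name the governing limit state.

Weld metal: throat = 0.707×0.5 = 0.3535 in, L = 2×7.0625 = 14.125 in. φR_n = 0.75 × 0.6 × 70 × 0.3535 × 14.125 = 157.3 kips.
Base metal shear (0.3125 in plate): yield φR_n = 1.0×0.6×50×0.3125×14.125 = 132.4 kips; rupture φR_n = 0.75×0.6×70×0.3125×14.125 = 139.0 kips; take 132.4 kips (yield).
Governing: min(157.3, 132.4) = 132.4 kips → base-metal shear.

132.4 kips (base-metal shear governs)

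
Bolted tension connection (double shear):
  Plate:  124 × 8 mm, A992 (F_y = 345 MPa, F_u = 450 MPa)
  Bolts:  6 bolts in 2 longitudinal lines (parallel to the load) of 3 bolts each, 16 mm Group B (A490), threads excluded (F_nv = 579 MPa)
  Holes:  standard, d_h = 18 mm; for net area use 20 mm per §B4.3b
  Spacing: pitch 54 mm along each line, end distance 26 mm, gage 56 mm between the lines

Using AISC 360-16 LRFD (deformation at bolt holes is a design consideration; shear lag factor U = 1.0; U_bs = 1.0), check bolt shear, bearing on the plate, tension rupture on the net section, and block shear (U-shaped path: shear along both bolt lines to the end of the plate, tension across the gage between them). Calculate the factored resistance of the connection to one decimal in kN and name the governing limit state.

Bolt shear: A_b = π(16)²/4 = 201.06 mm². φR_n = 0.75 × 579 × 201.06 × 6 × 2 = 1047.7 kN.
Bearing (8 mm plate, F_u = 450 MPa): end bolts L_c = 26 − 18/2 = 17, R_n = min(1.2×17×8×450, 2.4×16×8×450) = 73.44 kN/bolt; interior L_c = 54 − 18 = 36, R_n = 138.24 kN/bolt. φR_n = 0.75 × (2×73.44 + 4×138.24) = 524.9 kN.
Tension rupture (net): A_n = (124 − 2×20)×8 = 672 mm² (U = 1.0, A_e = A_n). φR_n = 0.75 × 450 × 672 = 226.8 kN.
Block shear: shear path 2×[26+2×54] = 2×134 mm, A_gv = 2144, A_nv = 2×(134 − 2.5×20)×8 = 1344 mm²; tension across gage: (56 − 1×20)×8 = 288 mm². R_n = min(0.6×450×1344, 0.6×345×2144) + 1.0×450×288 = min(362.88, 443.81) + 129.6 = 492.48 kN. φR_n = 0.75 × 492.48 = 369.4 kN.
Governing: min(1047.7, 524.9, 226.8, 369.4) = 226.8 kN → net-section rupture.

226.8 kN (net-section rupture governs)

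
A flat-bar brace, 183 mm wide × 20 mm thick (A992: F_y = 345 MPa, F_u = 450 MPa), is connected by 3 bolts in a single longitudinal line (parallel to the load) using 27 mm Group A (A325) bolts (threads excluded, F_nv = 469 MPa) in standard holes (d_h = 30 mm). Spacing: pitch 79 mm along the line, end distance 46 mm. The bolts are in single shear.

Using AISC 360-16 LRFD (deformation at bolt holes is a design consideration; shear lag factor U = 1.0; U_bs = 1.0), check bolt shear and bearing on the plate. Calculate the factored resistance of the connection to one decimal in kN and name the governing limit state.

604.2 kN (bolt shear governs)

Bolt shear: A_b = π(27)²/4 = 572.56 mm². φR_n = 0.75 × 469 × 572.56 × 3 × 1 = 604.2 kN.
Bearing (20 mm plate, F_u = 450 MPa): end bolts L_c = 46 − 30/2 = 31, R_n = min(1.2×31×20×450, 2.4×27×20×450) = 334.8 kN/bolt; interior L_c = 79 − 30 = 49, R_n = 529.2 kN/bolt. φR_n = 0.75 × (1×334.8 + 2×529.2) = 1044.9 kN.
Governing: min(604.2, 1044.9) = 604.2 kN → bolt shear.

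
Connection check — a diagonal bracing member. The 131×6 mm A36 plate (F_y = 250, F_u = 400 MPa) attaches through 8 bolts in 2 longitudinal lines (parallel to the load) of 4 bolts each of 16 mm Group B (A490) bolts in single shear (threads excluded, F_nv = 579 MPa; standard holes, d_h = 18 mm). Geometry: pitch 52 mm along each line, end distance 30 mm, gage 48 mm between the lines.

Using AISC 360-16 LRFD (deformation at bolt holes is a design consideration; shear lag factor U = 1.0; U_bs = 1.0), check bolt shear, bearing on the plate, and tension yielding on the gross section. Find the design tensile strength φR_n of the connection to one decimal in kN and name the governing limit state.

Bolt shear: A_b = π(16)²/4 = 201.06 mm². φR_n = 0.75 × 579 × 201.06 × 8 × 1 = 698.5 kN.
Bearing (6 mm plate, F_u = 400 MPa): end bolts L_c = 30 − 18/2 = 21, R_n = min(1.2×21×6×400, 2.4×16×6×400) = 60.48 kN/bolt; interior L_c = 52 − 18 = 34, R_n = 92.16 kN/bolt. φR_n = 0.75 × (2×60.48 + 6×92.16) = 505.4 kN.
Tension yield (gross): A_g = 131×6 = 786 mm². φR_n = 0.90 × 250 × 786 = 176.9 kN.
Governing: min(698.5, 505.4, 176.9) = 176.9 kN → gross-section yield.

176.9 kN (gross-section yield governs)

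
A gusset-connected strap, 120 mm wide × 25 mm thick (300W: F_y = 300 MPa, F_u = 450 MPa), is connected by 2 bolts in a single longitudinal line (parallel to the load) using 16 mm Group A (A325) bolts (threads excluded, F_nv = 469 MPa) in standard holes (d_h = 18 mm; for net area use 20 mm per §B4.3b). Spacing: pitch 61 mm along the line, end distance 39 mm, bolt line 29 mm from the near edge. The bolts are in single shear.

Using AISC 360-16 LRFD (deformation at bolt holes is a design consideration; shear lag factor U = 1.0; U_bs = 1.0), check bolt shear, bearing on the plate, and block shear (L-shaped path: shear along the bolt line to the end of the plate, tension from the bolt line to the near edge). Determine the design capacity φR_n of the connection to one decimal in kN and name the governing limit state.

Bolt shear: A_b = π(16)²/4 = 201.06 mm². φR_n = 0.75 × 469 × 201.06 × 2 × 1 = 141.4 kN.
Bearing (25 mm plate, F_u = 450 MPa): end bolts L_c = 39 − 18/2 = 30, R_n = min(1.2×30×25×450, 2.4×16×25×450) = 405 kN/bolt; interior L_c = 61 − 18 = 43, R_n = 432 kN/bolt. φR_n = 0.75 × (1×405 + 1×432) = 627.8 kN.
Block shear: shear path 1×[39+1×61] = 1×100 mm, A_gv = 2500, A_nv = 1×(100 − 1.5×20)×25 = 1750 mm²; tension to near edge: (29 − 0.5×20)×25 = 475 mm². R_n = min(0.6×450×1750, 0.6×300×2500) + 1.0×450×475 = min(472.5, 450) + 213.75 = 663.75 kN. φR_n = 0.75 × 663.75 = 497.8 kN.
Governing: min(141.4, 627.8, 497.8) = 141.4 kN → bolt shear.

141.4 kN (bolt shear governs)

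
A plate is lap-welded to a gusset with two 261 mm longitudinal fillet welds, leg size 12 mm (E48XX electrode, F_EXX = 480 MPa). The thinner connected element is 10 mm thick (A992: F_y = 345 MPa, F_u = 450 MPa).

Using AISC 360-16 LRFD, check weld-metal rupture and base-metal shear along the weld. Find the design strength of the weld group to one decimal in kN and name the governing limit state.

956.6 kN (weld metal governs)

Weld metal: throat = 0.707×12 = 8.484 mm, L = 2×261 = 522 mm. φR_n = 0.75 × 0.6 × 480 × 8.484 × 522 = 956.6 kN.
Base metal shear (10 mm plate): yield φR_n = 1.0×0.6×345×10×522 = 1080.5 kN; rupture φR_n = 0.75×0.6×450×10×522 = 1057.1 kN; take 1057.1 kN (rupture).
Governing: min(956.6, 1057.1) = 956.6 kN → weld metal.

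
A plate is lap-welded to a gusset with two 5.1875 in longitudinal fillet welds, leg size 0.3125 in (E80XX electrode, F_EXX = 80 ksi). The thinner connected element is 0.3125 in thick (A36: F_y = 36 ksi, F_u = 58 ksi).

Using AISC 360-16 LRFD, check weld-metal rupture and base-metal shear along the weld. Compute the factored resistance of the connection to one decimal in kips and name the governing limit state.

70.0 kips (base-metal shear governs)

Weld metal: throat = 0.707×0.3125 = 0.22094 in, L = 2×5.1875 = 10.375 in. φR_n = 0.75 × 0.6 × 80 × 0.22094 × 10.375 = 82.5 kips.
Base metal shear (0.3125 in plate): yield φR_n = 1.0×0.6×36×0.3125×10.375 = 70.0 kips; rupture φR_n = 0.75×0.6×58×0.3125×10.375 = 84.6 kips; take 70.0 kips (yield).
Governing: min(82.5, 70.0) = 70.0 kips → base-metal shear.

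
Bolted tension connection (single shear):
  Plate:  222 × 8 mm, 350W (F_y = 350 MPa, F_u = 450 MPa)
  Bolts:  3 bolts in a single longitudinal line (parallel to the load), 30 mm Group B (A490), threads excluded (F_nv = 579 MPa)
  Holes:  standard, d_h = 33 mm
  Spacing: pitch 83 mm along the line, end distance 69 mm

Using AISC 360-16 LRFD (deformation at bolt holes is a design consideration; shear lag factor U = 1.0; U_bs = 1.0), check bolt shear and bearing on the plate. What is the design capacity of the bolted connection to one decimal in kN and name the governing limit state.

Bolt shear: A_b = π(30)²/4 = 706.86 mm². φR_n = 0.75 × 579 × 706.86 × 3 × 1 = 920.9 kN.
Bearing (8 mm plate, F_u = 450 MPa): end bolts L_c = 69 − 33/2 = 52.5, R_n = min(1.2×52.5×8×450, 2.4×30×8×450) = 226.8 kN/bolt; interior L_c = 83 − 33 = 50, R_n = 216 kN/bolt. φR_n = 0.75 × (1×226.8 + 2×216) = 494.1 kN.
Governing: min(920.9, 494.1) = 494.1 kN → bearing.

494.1 kN (bearing governs)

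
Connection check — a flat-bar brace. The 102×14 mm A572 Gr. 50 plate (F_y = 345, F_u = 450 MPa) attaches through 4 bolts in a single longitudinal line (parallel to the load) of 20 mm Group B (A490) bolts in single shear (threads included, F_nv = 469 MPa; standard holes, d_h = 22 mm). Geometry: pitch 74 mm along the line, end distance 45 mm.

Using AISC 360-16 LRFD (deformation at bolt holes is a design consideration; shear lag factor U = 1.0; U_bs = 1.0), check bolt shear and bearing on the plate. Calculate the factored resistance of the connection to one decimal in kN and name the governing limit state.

Bolt shear: A_b = π(20)²/4 = 314.16 mm². φR_n = 0.75 × 469 × 314.16 × 4 × 1 = 442.0 kN.
Bearing (14 mm plate, F_u = 450 MPa): end bolts L_c = 45 − 22/2 = 34, R_n = min(1.2×34×14×450, 2.4×20×14×450) = 257.04 kN/bolt; interior L_c = 74 − 22 = 52, R_n = 302.4 kN/bolt. φR_n = 0.75 × (1×257.04 + 3×302.4) = 873.2 kN.
Governing: min(442.0, 873.2) = 442.0 kN → bolt shear.

442.0 kN (bolt shear governs)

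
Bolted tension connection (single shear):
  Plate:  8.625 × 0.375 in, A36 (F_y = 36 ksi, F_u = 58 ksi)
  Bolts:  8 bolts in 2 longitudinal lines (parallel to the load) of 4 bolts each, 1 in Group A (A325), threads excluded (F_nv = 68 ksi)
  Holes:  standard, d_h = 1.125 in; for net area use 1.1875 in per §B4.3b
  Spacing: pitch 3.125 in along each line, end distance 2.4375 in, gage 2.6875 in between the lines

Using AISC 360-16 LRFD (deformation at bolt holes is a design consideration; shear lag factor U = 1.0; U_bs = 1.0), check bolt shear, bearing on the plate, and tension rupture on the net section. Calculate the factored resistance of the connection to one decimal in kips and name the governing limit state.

102.0 kips (net-section rupture governs)

Bolt shear: A_b = π(1)²/4 = 0.7854 in². φR_n = 0.75 × 68 × 0.7854 × 8 × 1 = 320.4 kips.
Bearing (0.375 in plate, F_u = 58 ksi): end bolts L_c = 2.4375 − 1.125/2 = 1.875, R_n = min(1.2×1.875×0.375×58, 2.4×1×0.375×58) = 48.938 kips/bolt; interior L_c = 3.125 − 1.125 = 2, R_n = 52.2 kips/bolt. φR_n = 0.75 × (2×48.938 + 6×52.2) = 308.3 kips.
Tension rupture (net): A_n = (8.625 − 2×1.1875)×0.375 = 2.3438 in² (U = 1.0, A_e = A_n). φR_n = 0.75 × 58 × 2.3438 = 102.0 kips.
Governing: min(320.4, 308.3, 102.0) = 102.0 kips → net-section rupture.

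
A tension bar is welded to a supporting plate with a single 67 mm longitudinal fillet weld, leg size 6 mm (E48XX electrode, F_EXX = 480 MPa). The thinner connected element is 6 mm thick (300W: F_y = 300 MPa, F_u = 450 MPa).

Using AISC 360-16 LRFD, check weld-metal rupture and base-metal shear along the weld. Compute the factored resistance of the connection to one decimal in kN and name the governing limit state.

Weld metal: throat = 0.707×6 = 4.242 mm, L = 67 mm. φR_n = 0.75 × 0.6 × 480 × 4.242 × 67 = 61.4 kN.
Base metal shear (6 mm plate): yield φR_n = 1.0×0.6×300×6×67 = 72.4 kN; rupture φR_n = 0.75×0.6×450×6×67 = 81.4 kN; take 72.4 kN (yield).
Governing: min(61.4, 72.4) = 61.4 kN → weld metal.

61.4 kN (weld metal governs)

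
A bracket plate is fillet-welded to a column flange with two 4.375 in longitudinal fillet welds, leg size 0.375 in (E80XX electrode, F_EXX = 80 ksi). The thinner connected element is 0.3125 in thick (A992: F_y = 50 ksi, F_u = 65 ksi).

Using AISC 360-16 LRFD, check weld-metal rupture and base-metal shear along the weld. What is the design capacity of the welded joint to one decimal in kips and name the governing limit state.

80.0 kips (base-metal shear governs)

Weld metal: throat = 0.707×0.375 = 0.26513 in, L = 2×4.375 = 8.75 in. φR_n = 0.75 × 0.6 × 80 × 0.26513 × 8.75 = 83.5 kips.
Base metal shear (0.3125 in plate): yield φR_n = 1.0×0.6×50×0.3125×8.75 = 82.0 kips; rupture φR_n = 0.75×0.6×65×0.3125×8.75 = 80.0 kips; take 80.0 kips (rupture).
Governing: min(83.5, 80.0) = 80.0 kips → base-metal shear.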